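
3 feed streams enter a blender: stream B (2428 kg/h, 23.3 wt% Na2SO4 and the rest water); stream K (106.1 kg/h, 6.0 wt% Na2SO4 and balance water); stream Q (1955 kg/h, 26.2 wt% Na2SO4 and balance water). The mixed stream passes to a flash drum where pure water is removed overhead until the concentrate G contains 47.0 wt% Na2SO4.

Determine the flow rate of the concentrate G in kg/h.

Na2SO4 entering = 2428×0.233 + 106.1×0.060 + 1955×0.262 = 1084.3 kg/h.
All Na2SO4 reports to G, so G = 1084.3/0.470 = 2307 kg/h.

2307 kg/h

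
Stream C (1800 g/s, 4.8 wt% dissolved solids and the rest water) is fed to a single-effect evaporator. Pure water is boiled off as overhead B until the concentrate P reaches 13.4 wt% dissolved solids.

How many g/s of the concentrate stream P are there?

644.8 g/s

dissolved solids is conserved: 1800×0.048 = 86.4 g/s all reports to the concentrate.
Concentrate = 86.4/(target fraction) = 644.78 g/s.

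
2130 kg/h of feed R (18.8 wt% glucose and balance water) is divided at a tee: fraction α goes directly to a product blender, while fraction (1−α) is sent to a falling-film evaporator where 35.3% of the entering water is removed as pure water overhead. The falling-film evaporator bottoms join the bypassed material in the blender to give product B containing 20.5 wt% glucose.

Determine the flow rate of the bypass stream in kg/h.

1514 kg/h

All 2130×0.188 = 400.44 kg/h of glucose reaches B, so B = 400.44/0.205 = 1953.4 kg/h and vapour = 176.63 kg/h.
The evaporator receives (1−α)·2130 of feed at 0.812 water and removes 0.353 of that water:
0.353×0.812×(1−α)×2130 = 176.63
(1−α) = 176.63/610.53 = 0.2893;  α = 0.7107.
Bypass flow = 0.7107×2130 = 1513.8 kg/h.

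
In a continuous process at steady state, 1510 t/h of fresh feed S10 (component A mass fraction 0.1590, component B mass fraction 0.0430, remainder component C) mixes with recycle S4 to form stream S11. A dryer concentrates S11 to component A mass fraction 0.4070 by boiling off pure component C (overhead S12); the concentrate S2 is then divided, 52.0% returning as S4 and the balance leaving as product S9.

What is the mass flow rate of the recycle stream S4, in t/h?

639.1 t/h

Overall component A balance (none leaves overhead): component A in fresh feed = component A in product, i.e. 1510×0.159 = (1−0.520)·S2·0.407.
S2 = 240.09/(0.407×0.480) = 1229 t/h.
Recycle S4 = 0.520×1229 = 639.06 t/h.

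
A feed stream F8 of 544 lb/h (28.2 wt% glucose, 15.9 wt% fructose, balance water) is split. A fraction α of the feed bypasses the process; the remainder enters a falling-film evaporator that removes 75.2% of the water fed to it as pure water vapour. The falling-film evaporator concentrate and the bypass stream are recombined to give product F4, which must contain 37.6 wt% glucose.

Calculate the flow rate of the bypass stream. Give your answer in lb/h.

All 544×0.282 = 153.41 lb/h of glucose reaches F4, so F4 = 153.41/0.376 = 408 lb/h and vapour = 136 lb/h.
The evaporator receives (1−α)·544 of feed at 0.559 water and removes 0.752 of that water:
0.752×0.559×(1−α)×544 = 136
(1−α) = 136/228.68 = 0.5947;  α = 0.4053.
Bypass flow = 0.4053×544 = 220.47 lb/h.

220.5 lb/h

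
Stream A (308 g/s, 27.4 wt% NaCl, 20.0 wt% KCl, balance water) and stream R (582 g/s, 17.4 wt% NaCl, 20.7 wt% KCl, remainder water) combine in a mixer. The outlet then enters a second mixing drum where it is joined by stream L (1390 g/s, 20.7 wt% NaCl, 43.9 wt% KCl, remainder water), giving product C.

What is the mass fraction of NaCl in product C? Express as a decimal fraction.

Overall, product flow = 2280 g/s.
NaCl in = 308×0.274 + 582×0.174 + 1390×0.207 = 473.39 g/s.
NaCl fraction in C = 0.208.

0.208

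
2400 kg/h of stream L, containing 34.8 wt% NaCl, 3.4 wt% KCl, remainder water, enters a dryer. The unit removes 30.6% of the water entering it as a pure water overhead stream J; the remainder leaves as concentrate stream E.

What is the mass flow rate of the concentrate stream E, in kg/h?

water entering = 2400×0.618 = 1483.2 kg/h; overhead removed = 0.306×1483.2 = 453.86 kg/h.
Concentrate = 2400 − 453.86 = 1946.1 kg/h.

1946 kg/h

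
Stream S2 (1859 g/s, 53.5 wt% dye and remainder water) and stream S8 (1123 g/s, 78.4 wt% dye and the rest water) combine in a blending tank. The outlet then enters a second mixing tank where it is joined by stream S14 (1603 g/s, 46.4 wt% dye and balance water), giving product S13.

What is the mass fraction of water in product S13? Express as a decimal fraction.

0.429

Overall, product flow = 4585 g/s.
water in = 1859×0.465 + 1123×0.216 + 1603×0.536 = 1966.2 g/s.
water fraction in S13 = 0.429.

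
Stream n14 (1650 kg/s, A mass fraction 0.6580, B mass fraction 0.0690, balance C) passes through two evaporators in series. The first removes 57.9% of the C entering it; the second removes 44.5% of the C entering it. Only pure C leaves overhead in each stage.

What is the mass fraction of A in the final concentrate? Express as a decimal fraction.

C in feed = 1650×0.273 = 450.45 kg/s.
After stage 1: C left = (1−0.579)×450.45 = 189.64; stream total = 1389.2 kg/s.
After stage 2: C left = (1−0.445)×189.64 = 105.25; final concentrate = 1304.8 kg/s.
A fraction = 1085.7/1304.8 = 0.8321.

0.8321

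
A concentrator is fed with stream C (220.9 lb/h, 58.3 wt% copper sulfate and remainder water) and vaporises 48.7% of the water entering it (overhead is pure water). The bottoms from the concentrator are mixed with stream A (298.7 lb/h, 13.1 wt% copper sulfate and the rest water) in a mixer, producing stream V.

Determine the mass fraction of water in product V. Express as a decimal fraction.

0.6463

Vapour removed = 0.487×0.417×220.9 = 44.86 lb/h; concentrate = 176.04 lb/h.
water reaching the mixer = 47.255 (from concentrate) + 298.7×0.869 = 306.83 lb/h.
Product flow = 176.04 + 298.7 = 474.74 lb/h; water fraction = 0.6463.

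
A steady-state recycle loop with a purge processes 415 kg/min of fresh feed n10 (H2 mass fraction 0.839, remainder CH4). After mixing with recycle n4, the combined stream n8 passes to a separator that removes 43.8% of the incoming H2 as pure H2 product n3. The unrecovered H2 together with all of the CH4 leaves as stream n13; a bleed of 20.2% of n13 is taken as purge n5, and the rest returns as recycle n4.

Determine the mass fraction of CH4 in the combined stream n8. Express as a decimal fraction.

0.344

CH4 enters only via n10 and leaves only via the purge: 415×0.161 = 0.202×(CH4 in n13), and the separator passes all CH4, so CH4 in n8 = CH4 in n13 = 330.77 kg/min.
H2 in n8: m_A = 415×0.839 + (1−0.202)·(1−0.438)·m_A, so m_A = 348.19/0.5515 = 631.31 kg/min.
n8 = 631.31 + 330.77 = 962.08 kg/min.
CH4 fraction in n8 = 330.77/962.08 = 0.344.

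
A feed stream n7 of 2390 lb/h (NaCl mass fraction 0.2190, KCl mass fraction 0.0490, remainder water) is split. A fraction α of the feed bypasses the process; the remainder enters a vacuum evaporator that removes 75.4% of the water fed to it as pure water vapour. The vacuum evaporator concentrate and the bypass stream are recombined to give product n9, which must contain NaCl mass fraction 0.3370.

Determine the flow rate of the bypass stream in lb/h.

873.8 lb/h

All 2390×0.219 = 523.41 lb/h of NaCl reaches n9, so n9 = 523.41/0.337 = 1553.1 lb/h and vapour = 836.85 lb/h.
The evaporator receives (1−α)·2390 of feed at 0.732 water and removes 0.754 of that water:
0.754×0.732×(1−α)×2390 = 836.85
(1−α) = 836.85/1319.1 = 0.6344;  α = 0.3656.
Bypass flow = 0.3656×2390 = 873.76 lb/h.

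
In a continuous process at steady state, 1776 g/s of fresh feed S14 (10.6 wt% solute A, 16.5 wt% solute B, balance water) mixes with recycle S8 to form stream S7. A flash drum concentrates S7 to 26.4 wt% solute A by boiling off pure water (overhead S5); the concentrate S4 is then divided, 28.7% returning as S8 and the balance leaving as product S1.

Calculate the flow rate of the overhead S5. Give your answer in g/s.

Overall solute A balance (none leaves overhead): solute A in fresh feed = solute A in product, i.e. 1776×0.106 = (1−0.287)·S4·0.264.
S4 = 188.26/(0.264×0.713) = 1000.1 g/s.
Recycle S8 = 0.287×1000.1 = 287.04 g/s.
Combined feed S7 = 1776 + 287.04 = 2063 g/s.
Overhead S5 = S7 − S4 = 2063 − 1000.1 = 1062.9 g/s.

1063 g/s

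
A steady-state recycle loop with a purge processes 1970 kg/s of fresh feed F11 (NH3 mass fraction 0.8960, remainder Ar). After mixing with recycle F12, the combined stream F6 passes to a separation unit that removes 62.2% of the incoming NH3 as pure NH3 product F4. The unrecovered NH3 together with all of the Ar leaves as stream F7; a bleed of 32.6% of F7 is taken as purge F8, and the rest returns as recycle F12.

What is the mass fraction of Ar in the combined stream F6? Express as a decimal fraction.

0.2097

Ar enters only via F11 and leaves only via the purge: 1970×0.104 = 0.326×(Ar in F7), and the separation unit passes all Ar, so Ar in F6 = Ar in F7 = 628.47 kg/s.
NH3 in F6: m_A = 1970×0.896 + (1−0.326)·(1−0.622)·m_A, so m_A = 1765.1/0.7452 = 2368.6 kg/s.
F6 = 2368.6 + 628.47 = 2997 kg/s.
Ar fraction in F6 = 628.47/2997 = 0.2097.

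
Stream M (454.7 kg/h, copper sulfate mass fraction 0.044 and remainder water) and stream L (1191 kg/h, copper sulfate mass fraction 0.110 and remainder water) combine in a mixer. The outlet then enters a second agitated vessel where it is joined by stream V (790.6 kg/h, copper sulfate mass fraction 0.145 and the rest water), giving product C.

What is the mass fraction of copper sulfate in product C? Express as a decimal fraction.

Overall, product flow = 2436.3 kg/h.
copper sulfate in = 454.7×0.044 + 1191×0.110 + 790.6×0.145 = 265.65 kg/h.
copper sulfate fraction in C = 0.109.

0.109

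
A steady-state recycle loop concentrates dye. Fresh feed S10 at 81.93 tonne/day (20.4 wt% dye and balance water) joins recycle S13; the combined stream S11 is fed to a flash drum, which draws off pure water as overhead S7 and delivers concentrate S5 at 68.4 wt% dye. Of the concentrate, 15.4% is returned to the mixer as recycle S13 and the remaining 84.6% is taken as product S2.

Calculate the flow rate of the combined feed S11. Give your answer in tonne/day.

86.38 tonne/day

Overall dye balance (none leaves overhead): dye in fresh feed = dye in product, i.e. 81.93×0.204 = (1−0.154)·S5·0.684.
S5 = 16.714/(0.684×0.846) = 28.883 tonne/day.
Recycle S13 = 0.154×28.883 = 4.448 tonne/day.
Combined feed S11 = 81.93 + 4.448 = 86.378 tonne/day.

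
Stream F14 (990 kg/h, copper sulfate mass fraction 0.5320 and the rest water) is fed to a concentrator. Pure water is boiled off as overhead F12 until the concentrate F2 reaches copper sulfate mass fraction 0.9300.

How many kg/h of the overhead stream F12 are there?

copper sulfate is conserved: 990×0.532 = 526.68 kg/h all reports to the concentrate.
Concentrate = 526.68/(target fraction) = 566.32 kg/h.
Overhead = 990 − 566.32 = 423.68 kg/h.

423.7 kg/h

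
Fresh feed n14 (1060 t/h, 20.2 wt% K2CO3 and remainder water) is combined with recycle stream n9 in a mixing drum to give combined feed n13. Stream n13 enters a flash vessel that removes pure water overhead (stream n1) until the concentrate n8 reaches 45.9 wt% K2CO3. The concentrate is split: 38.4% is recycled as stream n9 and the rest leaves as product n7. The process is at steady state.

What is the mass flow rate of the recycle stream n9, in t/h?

Overall K2CO3 balance (none leaves overhead): K2CO3 in fresh feed = K2CO3 in product, i.e. 1060×0.202 = (1−0.384)·n8·0.459.
n8 = 214.12/(0.459×0.616) = 757.29 t/h.
Recycle n9 = 0.384×757.29 = 290.8 t/h.

290.8 t/h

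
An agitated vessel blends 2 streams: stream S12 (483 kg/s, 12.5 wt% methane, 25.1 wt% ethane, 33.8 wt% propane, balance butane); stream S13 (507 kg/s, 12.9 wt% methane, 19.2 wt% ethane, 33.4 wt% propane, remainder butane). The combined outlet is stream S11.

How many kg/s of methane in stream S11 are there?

methane out = methane in = 483×0.125 + 507×0.129 = 125.78 kg/s.

125.8 kg/s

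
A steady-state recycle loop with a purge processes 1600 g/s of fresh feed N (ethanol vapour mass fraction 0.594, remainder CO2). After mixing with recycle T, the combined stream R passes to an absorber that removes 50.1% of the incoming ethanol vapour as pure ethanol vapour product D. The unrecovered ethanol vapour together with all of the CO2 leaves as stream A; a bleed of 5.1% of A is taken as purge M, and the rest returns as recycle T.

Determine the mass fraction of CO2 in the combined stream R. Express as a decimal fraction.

CO2 enters only via N and leaves only via the purge: 1600×0.406 = 0.051×(CO2 in A), and the absorber passes all CO2, so CO2 in R = CO2 in A = 12737 g/s.
ethanol vapour in R: m_A = 1600×0.594 + (1−0.051)·(1−0.501)·m_A, so m_A = 950.4/0.5264 = 1805.3 g/s.
R = 1805.3 + 12737 = 14543 g/s.
CO2 fraction in R = 12737/14543 = 0.876.

0.876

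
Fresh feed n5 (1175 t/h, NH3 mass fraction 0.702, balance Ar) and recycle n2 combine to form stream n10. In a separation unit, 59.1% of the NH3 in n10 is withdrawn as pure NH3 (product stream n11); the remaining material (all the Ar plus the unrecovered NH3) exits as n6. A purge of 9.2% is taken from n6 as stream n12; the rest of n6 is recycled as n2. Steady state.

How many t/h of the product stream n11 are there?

775.5 t/h

NH3 in n10: m_A = 1175×0.702 + (1−0.092)·(1−0.591)·m_A, so m_A = 824.85/0.6286 = 1312.1 t/h.
Product n11 = 0.591×1312.1 = 775.48 t/h.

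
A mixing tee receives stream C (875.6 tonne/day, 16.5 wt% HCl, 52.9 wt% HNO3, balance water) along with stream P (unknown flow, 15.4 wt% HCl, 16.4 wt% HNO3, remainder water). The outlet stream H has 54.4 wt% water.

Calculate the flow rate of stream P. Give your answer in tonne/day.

Let P be the unknown flow. Total out = 875.6 + P.
water balance: 267.93 + 0.682·P = 0.544·(875.6 + P)
(0.682 − 0.544)·P = 0.544×875.6 − 267.93 = 208.39
P = 208.39 / 0.138 = 1510.1 tonne/day

1510 tonne/day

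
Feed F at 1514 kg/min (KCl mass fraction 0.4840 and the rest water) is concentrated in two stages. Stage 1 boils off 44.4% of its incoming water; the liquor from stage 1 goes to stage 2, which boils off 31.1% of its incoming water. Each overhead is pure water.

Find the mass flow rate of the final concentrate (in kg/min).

1032 kg/min

water in feed = 1514×0.516 = 781.22 kg/min.
After stage 1: water left = (1−0.444)×781.22 = 434.36; stream total = 1167.1 kg/min.
After stage 2: water left = (1−0.311)×434.36 = 299.27; final concentrate = 1032.1 kg/min.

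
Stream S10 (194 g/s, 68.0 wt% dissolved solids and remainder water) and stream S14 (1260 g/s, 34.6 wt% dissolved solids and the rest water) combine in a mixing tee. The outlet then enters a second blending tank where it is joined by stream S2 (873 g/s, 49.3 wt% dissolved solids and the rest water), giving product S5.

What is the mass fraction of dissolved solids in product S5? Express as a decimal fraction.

0.429

Overall, product flow = 2327 g/s.
dissolved solids in = 194×0.680 + 1260×0.346 + 873×0.493 = 998.27 g/s.
dissolved solids fraction in S5 = 0.429.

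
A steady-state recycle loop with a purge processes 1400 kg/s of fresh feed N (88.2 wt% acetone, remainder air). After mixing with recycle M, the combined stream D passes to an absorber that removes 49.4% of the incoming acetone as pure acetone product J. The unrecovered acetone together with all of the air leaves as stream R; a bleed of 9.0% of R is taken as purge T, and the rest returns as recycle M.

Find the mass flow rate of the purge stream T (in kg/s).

air enters only via N and leaves only via the purge: 1400×0.118 = 0.090×(air in R), and the absorber passes all air, so air in D = air in R = 1835.6 kg/s.
acetone in D: m_A = 1400×0.882 + (1−0.090)·(1−0.494)·m_A, so m_A = 1234.8/0.5395 = 2288.6 kg/s.
R = (1−0.494)×2288.6 + 1835.6 = 2993.6 kg/s.
Purge T = 0.090×2993.6 = 269.42 kg/s.

269.4 kg/s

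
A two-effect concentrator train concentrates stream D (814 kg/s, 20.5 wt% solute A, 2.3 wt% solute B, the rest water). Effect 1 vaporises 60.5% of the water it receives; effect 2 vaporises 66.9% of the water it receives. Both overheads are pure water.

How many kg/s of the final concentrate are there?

water in feed = 814×0.772 = 628.41 kg/s.
After stage 1: water left = (1−0.605)×628.41 = 248.22; stream total = 433.81 kg/s.
After stage 2: water left = (1−0.669)×248.22 = 82.161; final concentrate = 267.75 kg/s.

267.8 kg/s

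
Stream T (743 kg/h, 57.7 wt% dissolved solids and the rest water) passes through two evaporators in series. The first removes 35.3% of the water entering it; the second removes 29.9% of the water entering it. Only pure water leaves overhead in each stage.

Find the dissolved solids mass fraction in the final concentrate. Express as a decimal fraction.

0.7505

water in feed = 743×0.423 = 314.29 kg/h.
After stage 1: water left = (1−0.353)×314.29 = 203.34; stream total = 632.06 kg/h.
After stage 2: water left = (1−0.299)×203.34 = 142.54; final concentrate = 571.26 kg/h.
dissolved solids fraction = 428.71/571.26 = 0.7505.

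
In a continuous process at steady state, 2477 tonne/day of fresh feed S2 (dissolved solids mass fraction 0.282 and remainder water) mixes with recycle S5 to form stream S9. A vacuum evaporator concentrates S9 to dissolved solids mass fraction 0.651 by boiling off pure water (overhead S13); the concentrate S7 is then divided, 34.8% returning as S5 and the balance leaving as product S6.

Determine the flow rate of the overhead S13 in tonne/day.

Overall dissolved solids balance (none leaves overhead): dissolved solids in fresh feed = dissolved solids in product, i.e. 2477×0.282 = (1−0.348)·S7·0.651.
S7 = 698.51/(0.651×0.652) = 1645.7 tonne/day.
Recycle S5 = 0.348×1645.7 = 572.7 tonne/day.
Combined feed S9 = 2477 + 572.7 = 3049.7 tonne/day.
Overhead S13 = S9 − S7 = 3049.7 − 1645.7 = 1404 tonne/day.

1404 tonne/day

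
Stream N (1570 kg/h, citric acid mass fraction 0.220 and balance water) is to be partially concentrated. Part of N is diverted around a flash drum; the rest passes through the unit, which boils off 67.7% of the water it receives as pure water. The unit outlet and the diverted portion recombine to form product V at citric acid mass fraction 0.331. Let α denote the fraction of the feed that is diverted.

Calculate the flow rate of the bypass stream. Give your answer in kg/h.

573 kg/h

All 1570×0.220 = 345.4 kg/h of citric acid reaches V, so V = 345.4/0.331 = 1043.5 kg/h and vapour = 526.5 kg/h.
The evaporator receives (1−α)·1570 of feed at 0.780 water and removes 0.677 of that water:
0.677×0.780×(1−α)×1570 = 526.5
(1−α) = 526.5/829.05 = 0.6351;  α = 0.3649.
Bypass flow = 0.3649×1570 = 572.96 kg/h.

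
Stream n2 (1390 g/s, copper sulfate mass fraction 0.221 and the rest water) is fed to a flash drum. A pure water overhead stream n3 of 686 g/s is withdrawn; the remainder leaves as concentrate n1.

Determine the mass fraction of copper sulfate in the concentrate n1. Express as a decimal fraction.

copper sulfate is not removed: 1390×0.221 = 307.19 g/s of copper sulfate enters n1.
Concentrate = 1390 − 686 = 704 g/s.
Mass fraction = 307.19/704 = 0.436.

0.436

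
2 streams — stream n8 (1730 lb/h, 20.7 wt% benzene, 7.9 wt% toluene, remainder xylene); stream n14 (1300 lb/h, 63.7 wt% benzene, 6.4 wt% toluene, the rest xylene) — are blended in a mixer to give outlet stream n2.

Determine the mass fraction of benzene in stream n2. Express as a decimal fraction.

0.391

Total flow out = 1730 + 1300 = 3030 lb/h.
benzene in = 1730×0.207 + 1300×0.637 = 1186.2 lb/h.
benzene mass fraction in n2 = 1186.2/3030 = 0.391.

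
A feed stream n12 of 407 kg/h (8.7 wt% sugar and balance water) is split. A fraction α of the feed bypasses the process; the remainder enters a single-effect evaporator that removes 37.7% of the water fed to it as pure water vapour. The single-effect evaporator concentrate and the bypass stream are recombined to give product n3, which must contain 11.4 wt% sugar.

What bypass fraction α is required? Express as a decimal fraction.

All 407×0.087 = 35.409 kg/h of sugar reaches n3, so n3 = 35.409/0.114 = 310.61 kg/h and vapour = 96.395 kg/h.
The evaporator receives (1−α)·407 of feed at 0.913 water and removes 0.377 of that water:
0.377×0.913×(1−α)×407 = 96.395
(1−α) = 96.395/140.09 = 0.6881;  α = 0.3119.

0.312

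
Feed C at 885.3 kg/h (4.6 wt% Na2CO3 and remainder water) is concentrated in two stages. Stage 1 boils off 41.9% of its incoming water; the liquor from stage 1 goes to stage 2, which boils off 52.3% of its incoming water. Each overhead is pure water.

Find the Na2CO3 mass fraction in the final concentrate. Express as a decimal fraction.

0.1482

water in feed = 885.3×0.954 = 844.58 kg/h.
After stage 1: water left = (1−0.419)×844.58 = 490.7; stream total = 531.42 kg/h.
After stage 2: water left = (1−0.523)×490.7 = 234.06; final concentrate = 274.79 kg/h.
Na2CO3 fraction = 40.724/274.79 = 0.1482.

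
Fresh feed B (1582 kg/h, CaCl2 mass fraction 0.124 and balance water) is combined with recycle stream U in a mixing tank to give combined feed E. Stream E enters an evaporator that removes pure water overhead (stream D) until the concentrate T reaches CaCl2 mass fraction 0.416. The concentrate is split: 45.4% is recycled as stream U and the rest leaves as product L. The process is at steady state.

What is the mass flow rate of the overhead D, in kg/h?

1110 kg/h

Overall CaCl2 balance (none leaves overhead): CaCl2 in fresh feed = CaCl2 in product, i.e. 1582×0.124 = (1−0.454)·T·0.416.
T = 196.17/(0.416×0.546) = 863.66 kg/h.
Recycle U = 0.454×863.66 = 392.1 kg/h.
Combined feed E = 1582 + 392.1 = 1974.1 kg/h.
Overhead D = E − T = 1974.1 − 863.66 = 1110.4 kg/h.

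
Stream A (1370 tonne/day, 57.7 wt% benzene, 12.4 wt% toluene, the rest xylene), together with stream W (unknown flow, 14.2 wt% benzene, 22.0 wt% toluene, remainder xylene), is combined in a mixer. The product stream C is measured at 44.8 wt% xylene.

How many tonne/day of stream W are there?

Let W be the unknown flow. Total out = 1370 + W.
xylene balance: 409.63 + 0.638·W = 0.448·(1370 + W)
(0.638 − 0.448)·W = 0.448×1370 − 409.63 = 204.13
W = 204.13 / 0.190 = 1074.4 tonne/day

1074 tonne/day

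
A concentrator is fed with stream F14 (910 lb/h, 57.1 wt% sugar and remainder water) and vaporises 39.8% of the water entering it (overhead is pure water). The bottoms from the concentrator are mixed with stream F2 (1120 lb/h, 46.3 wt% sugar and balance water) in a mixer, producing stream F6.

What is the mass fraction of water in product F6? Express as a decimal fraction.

Vapour removed = 0.398×0.429×910 = 155.38 lb/h; concentrate = 754.62 lb/h.
water reaching the mixer = 235.01 (from concentrate) + 1120×0.537 = 836.45 lb/h.
Product flow = 754.62 + 1120 = 1874.6 lb/h; water fraction = 0.4462.

0.4462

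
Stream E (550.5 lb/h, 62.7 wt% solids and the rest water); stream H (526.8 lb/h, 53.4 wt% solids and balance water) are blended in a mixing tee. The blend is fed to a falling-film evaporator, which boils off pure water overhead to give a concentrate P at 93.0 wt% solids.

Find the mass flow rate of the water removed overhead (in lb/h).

solids entering = 550.5×0.627 + 526.8×0.534 = 626.47 lb/h.
All solids reports to P, so P = 626.47/0.930 = 673.63 lb/h.
Total feed = 1077.3 lb/h; overhead = 1077.3 − 673.63 = 403.67 lb/h.

403.7 lb/h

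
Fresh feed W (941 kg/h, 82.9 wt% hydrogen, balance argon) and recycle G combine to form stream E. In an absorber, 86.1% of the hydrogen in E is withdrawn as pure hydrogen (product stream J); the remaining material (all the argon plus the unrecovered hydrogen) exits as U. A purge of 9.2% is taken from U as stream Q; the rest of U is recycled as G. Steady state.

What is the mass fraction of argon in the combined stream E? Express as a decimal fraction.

argon enters only via W and leaves only via the purge: 941×0.171 = 0.092×(argon in U), and the absorber passes all argon, so argon in E = argon in U = 1749 kg/h.
hydrogen in E: m_A = 941×0.829 + (1−0.092)·(1−0.861)·m_A, so m_A = 780.09/0.8738 = 892.77 kg/h.
E = 892.77 + 1749 = 2641.8 kg/h.
argon fraction in E = 1749/2641.8 = 0.6621.

0.6621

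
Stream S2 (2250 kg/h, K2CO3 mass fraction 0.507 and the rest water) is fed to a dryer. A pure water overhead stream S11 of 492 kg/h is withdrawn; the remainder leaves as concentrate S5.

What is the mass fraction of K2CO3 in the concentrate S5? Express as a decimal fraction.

0.649

K2CO3 is not removed: 2250×0.507 = 1140.8 kg/h of K2CO3 enters S5.
Concentrate = 2250 − 492 = 1758 kg/h.
Mass fraction = 1140.8/1758 = 0.649.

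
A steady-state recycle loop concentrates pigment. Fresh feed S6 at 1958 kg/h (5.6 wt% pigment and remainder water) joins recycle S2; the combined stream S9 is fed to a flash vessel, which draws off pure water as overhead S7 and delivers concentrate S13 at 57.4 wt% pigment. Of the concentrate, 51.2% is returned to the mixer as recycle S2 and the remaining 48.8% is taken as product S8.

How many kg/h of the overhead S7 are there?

1767 kg/h

Overall pigment balance (none leaves overhead): pigment in fresh feed = pigment in product, i.e. 1958×0.056 = (1−0.512)·S13·0.574.
S13 = 109.65/(0.574×0.488) = 391.44 kg/h.
Recycle S2 = 0.512×391.44 = 200.42 kg/h.
Combined feed S9 = 1958 + 200.42 = 2158.4 kg/h.
Overhead S7 = S9 − S13 = 2158.4 − 391.44 = 1767 kg/h.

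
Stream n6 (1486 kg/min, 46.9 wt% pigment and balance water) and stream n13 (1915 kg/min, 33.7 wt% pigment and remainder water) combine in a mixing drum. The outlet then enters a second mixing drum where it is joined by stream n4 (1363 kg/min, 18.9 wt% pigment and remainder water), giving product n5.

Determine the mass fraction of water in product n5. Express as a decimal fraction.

0.664

Overall, product flow = 4764 kg/min.
water in = 1486×0.531 + 1915×0.663 + 1363×0.811 = 3164.1 kg/min.
water fraction in n5 = 0.664.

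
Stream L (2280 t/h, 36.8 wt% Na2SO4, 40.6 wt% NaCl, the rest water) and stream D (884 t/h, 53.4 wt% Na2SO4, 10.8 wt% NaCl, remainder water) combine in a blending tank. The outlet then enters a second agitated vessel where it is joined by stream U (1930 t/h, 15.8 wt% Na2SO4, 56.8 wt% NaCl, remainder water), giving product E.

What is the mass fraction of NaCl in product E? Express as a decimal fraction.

0.4157

Overall, product flow = 5094 t/h.
NaCl in = 2280×0.406 + 884×0.108 + 1930×0.568 = 2117.4 t/h.
NaCl fraction in E = 0.4157.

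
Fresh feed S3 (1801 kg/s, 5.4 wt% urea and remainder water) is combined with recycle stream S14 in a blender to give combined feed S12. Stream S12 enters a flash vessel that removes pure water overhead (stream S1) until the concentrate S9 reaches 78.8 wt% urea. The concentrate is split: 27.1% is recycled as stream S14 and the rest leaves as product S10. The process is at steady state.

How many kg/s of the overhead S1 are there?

1678 kg/s

Overall urea balance (none leaves overhead): urea in fresh feed = urea in product, i.e. 1801×0.054 = (1−0.271)·S9·0.788.
S9 = 97.254/(0.788×0.729) = 169.3 kg/s.
Recycle S14 = 0.271×169.3 = 45.88 kg/s.
Combined feed S12 = 1801 + 45.88 = 1846.9 kg/s.
Overhead S1 = S12 − S9 = 1846.9 − 169.3 = 1677.6 kg/s.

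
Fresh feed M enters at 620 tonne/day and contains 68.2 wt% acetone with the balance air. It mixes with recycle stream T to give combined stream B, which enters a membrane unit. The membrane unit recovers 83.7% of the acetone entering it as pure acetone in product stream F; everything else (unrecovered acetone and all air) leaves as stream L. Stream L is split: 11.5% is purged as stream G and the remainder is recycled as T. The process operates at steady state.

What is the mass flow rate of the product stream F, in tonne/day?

acetone in B: m_A = 620×0.682 + (1−0.115)·(1−0.837)·m_A, so m_A = 422.84/0.8557 = 494.12 tonne/day.
Product F = 0.837×494.12 = 413.58 tonne/day.

413.6 tonne/day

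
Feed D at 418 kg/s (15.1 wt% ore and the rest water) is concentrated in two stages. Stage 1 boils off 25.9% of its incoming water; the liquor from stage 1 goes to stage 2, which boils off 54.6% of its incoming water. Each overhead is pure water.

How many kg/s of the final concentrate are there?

182.5 kg/s

water in feed = 418×0.849 = 354.88 kg/s.
After stage 1: water left = (1−0.259)×354.88 = 262.97; stream total = 326.09 kg/s.
After stage 2: water left = (1−0.546)×262.97 = 119.39; final concentrate = 182.51 kg/s.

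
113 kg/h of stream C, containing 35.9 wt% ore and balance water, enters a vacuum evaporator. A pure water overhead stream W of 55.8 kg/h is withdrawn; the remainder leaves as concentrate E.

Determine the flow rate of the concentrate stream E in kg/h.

Concentrate = 113 − 55.8 = 57.2 kg/h.

57.2 kg/h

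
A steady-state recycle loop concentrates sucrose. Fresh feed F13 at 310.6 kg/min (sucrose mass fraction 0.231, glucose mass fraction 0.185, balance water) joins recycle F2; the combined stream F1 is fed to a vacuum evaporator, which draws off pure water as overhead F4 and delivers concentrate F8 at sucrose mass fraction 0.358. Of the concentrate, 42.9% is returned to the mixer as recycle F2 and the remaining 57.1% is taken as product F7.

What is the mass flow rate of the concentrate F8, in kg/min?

351 kg/min

Overall sucrose balance (none leaves overhead): sucrose in fresh feed = sucrose in product, i.e. 310.6×0.231 = (1−0.429)·F8·0.358.
F8 = 71.749/(0.358×0.571) = 350.99 kg/min.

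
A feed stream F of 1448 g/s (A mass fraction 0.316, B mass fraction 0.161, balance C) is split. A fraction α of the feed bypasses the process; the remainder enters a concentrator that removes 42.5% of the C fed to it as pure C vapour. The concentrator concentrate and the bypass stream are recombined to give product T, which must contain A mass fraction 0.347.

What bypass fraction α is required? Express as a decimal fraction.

All 1448×0.316 = 457.57 g/s of A reaches T, so T = 457.57/0.347 = 1318.6 g/s and vapour = 129.36 g/s.
The evaporator receives (1−α)·1448 of feed at 0.523 C and removes 0.425 of that C:
0.425×0.523×(1−α)×1448 = 129.36
(1−α) = 129.36/321.85 = 0.4019;  α = 0.5981.

0.598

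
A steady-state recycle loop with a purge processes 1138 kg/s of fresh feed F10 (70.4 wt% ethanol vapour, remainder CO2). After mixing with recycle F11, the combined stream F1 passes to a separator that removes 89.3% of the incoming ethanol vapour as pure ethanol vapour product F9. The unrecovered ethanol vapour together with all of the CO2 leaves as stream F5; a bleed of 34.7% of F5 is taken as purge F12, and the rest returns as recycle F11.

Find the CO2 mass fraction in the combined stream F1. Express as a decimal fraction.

CO2 enters only via F10 and leaves only via the purge: 1138×0.296 = 0.347×(CO2 in F5), and the separator passes all CO2, so CO2 in F1 = CO2 in F5 = 970.74 kg/s.
ethanol vapour in F1: m_A = 1138×0.704 + (1−0.347)·(1−0.893)·m_A, so m_A = 801.15/0.9301 = 861.33 kg/s.
F1 = 861.33 + 970.74 = 1832.1 kg/s.
CO2 fraction in F1 = 970.74/1832.1 = 0.5299.

0.5299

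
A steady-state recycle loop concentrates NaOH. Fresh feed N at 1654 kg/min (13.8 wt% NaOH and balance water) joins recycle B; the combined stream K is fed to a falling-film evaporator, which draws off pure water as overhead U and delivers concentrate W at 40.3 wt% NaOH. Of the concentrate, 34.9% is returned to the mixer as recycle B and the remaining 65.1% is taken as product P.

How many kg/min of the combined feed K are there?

1958 kg/min

Overall NaOH balance (none leaves overhead): NaOH in fresh feed = NaOH in product, i.e. 1654×0.138 = (1−0.349)·W·0.403.
W = 228.25/(0.403×0.651) = 870.02 kg/min.
Recycle B = 0.349×870.02 = 303.64 kg/min.
Combined feed K = 1654 + 303.64 = 1957.6 kg/min.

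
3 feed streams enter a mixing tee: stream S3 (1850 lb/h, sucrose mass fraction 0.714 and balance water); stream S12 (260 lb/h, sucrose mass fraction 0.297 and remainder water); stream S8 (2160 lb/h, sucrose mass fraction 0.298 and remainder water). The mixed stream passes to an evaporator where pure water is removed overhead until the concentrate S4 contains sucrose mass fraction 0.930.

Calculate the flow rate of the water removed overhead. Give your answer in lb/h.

sucrose entering = 1850×0.714 + 260×0.297 + 2160×0.298 = 2041.8 lb/h.
All sucrose reports to S4, so S4 = 2041.8/0.930 = 2195.5 lb/h.
Total feed = 4270 lb/h; overhead = 4270 − 2195.5 = 2074.5 lb/h.

2075 lb/h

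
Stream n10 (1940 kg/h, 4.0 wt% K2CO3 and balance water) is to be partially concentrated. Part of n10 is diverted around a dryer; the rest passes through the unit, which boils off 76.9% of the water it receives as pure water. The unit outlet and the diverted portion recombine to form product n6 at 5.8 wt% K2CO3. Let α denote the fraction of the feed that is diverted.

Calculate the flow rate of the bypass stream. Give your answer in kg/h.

All 1940×0.040 = 77.6 kg/h of K2CO3 reaches n6, so n6 = 77.6/0.058 = 1337.9 kg/h and vapour = 602.07 kg/h.
The evaporator receives (1−α)·1940 of feed at 0.960 water and removes 0.769 of that water:
0.769×0.960×(1−α)×1940 = 602.07
(1−α) = 602.07/1432.2 = 0.4204;  α = 0.5796.
Bypass flow = 0.5796×1940 = 1124.5 kg/h.

1124 kg/h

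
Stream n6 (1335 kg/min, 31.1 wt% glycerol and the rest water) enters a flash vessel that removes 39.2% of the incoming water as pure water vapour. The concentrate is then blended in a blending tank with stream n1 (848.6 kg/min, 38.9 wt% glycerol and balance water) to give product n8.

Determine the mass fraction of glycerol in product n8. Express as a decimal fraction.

Vapour removed = 0.392×0.689×1335 = 360.57 kg/min; concentrate = 974.43 kg/min.
glycerol reaching the mixer = 415.19 (from concentrate) + 848.6×0.389 = 745.29 kg/min.
Product flow = 974.43 + 848.6 = 1823 kg/min; glycerol fraction = 0.409.

0.409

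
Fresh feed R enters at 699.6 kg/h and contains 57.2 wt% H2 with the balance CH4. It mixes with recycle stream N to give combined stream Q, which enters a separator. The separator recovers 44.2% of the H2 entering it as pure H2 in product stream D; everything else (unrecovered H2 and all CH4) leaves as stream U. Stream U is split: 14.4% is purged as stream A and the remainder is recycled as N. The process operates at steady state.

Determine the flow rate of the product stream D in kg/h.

H2 in Q: m_A = 699.6×0.572 + (1−0.144)·(1−0.442)·m_A, so m_A = 400.17/0.5224 = 766.09 kg/h.
Product D = 0.442×766.09 = 338.61 kg/h.

338.6 kg/h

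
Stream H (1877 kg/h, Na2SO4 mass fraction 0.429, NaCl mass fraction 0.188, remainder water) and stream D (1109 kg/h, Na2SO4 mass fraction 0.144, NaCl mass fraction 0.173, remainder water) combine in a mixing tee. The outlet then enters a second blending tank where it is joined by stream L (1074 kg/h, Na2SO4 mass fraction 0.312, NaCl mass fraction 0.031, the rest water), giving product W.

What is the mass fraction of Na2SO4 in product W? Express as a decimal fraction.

0.320

Overall, product flow = 4060 kg/h.
Na2SO4 in = 1877×0.429 + 1109×0.144 + 1074×0.312 = 1300 kg/h.
Na2SO4 fraction in W = 0.320.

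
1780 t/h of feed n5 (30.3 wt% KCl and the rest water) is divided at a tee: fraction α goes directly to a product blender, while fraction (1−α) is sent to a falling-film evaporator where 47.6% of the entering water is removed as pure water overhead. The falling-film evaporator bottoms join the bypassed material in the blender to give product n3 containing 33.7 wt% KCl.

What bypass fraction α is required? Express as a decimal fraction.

All 1780×0.303 = 539.34 t/h of KCl reaches n3, so n3 = 539.34/0.337 = 1600.4 t/h and vapour = 179.58 t/h.
The evaporator receives (1−α)·1780 of feed at 0.697 water and removes 0.476 of that water:
0.476×0.697×(1−α)×1780 = 179.58
(1−α) = 179.58/590.55 = 0.3041;  α = 0.6959.

0.696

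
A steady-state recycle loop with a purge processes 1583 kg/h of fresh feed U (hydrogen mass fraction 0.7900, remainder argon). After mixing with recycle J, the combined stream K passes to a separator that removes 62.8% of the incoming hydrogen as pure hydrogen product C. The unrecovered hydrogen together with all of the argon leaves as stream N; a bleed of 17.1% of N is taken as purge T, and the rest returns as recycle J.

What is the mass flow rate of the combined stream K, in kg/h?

argon enters only via U and leaves only via the purge: 1583×0.210 = 0.171×(argon in N), and the separator passes all argon, so argon in K = argon in N = 1944 kg/h.
hydrogen in K: m_A = 1583×0.790 + (1−0.171)·(1−0.628)·m_A, so m_A = 1250.6/0.6916 = 1808.2 kg/h.
K = 1808.2 + 1944 = 3752.2 kg/h.

3752 kg/h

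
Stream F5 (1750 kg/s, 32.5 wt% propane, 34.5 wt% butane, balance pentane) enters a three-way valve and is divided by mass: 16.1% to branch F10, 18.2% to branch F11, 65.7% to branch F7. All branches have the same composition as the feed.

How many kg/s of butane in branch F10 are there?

97.2 kg/s

Branch F10 total = 0.161×1750 = 281.75 kg/s.
butane in F10 = 0.345×281.75 = 97.204 kg/s.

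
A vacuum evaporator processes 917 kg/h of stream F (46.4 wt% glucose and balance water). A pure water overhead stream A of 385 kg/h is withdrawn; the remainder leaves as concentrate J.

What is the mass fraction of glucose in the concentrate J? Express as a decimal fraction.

glucose is not removed: 917×0.464 = 425.49 kg/h of glucose enters J.
Concentrate = 917 − 385 = 532 kg/h.
Mass fraction = 425.49/532 = 0.7998.

0.7998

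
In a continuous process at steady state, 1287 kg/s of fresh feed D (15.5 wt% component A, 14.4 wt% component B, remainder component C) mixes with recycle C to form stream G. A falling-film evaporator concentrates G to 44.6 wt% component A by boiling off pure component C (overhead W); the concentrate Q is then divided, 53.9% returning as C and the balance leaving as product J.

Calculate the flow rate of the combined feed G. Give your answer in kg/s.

1810 kg/s

Overall component A balance (none leaves overhead): component A in fresh feed = component A in product, i.e. 1287×0.155 = (1−0.539)·Q·0.446.
Q = 199.48/(0.446×0.461) = 970.23 kg/s.
Recycle C = 0.539×970.23 = 522.95 kg/s.
Combined feed G = 1287 + 522.95 = 1810 kg/s.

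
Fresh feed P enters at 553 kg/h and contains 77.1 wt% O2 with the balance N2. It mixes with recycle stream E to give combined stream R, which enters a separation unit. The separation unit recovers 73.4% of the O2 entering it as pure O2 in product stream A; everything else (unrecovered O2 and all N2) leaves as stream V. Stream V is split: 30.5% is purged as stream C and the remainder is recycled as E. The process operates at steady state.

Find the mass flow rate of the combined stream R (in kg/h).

N2 enters only via P and leaves only via the purge: 553×0.229 = 0.305×(N2 in V), and the separation unit passes all N2, so N2 in R = N2 in V = 415.2 kg/h.
O2 in R: m_A = 553×0.771 + (1−0.305)·(1−0.734)·m_A, so m_A = 426.36/0.8151 = 523.06 kg/h.
R = 523.06 + 415.2 = 938.26 kg/h.

938.3 kg/h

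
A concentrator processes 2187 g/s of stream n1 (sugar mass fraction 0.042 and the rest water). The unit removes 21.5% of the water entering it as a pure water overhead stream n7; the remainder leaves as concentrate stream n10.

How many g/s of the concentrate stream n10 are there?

water entering = 2187×0.958 = 2095.1 g/s; overhead removed = 0.215×2095.1 = 450.46 g/s.
Concentrate = 2187 − 450.46 = 1736.5 g/s.

1737 g/s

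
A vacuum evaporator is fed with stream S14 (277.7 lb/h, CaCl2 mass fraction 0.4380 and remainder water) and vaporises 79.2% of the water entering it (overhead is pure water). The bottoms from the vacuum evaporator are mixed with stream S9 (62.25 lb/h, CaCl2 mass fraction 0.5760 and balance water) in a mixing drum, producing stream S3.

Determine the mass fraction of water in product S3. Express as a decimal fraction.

0.2720

Vapour removed = 0.792×0.562×277.7 = 123.61 lb/h; concentrate = 154.09 lb/h.
water reaching the mixer = 32.462 (from concentrate) + 62.25×0.424 = 58.856 lb/h.
Product flow = 154.09 + 62.25 = 216.34 lb/h; water fraction = 0.2720.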